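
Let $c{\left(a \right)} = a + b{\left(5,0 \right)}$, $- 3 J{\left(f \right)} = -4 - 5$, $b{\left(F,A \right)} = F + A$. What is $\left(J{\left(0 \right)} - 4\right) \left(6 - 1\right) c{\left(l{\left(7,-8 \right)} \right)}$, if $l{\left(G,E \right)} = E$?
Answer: $15$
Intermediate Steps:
$b{\left(F,A \right)} = A + F$
$J{\left(f \right)} = 3$ ($J{\left(f \right)} = - \frac{-4 - 5}{3} = \left(- \frac{1}{3}\right) \left(-9\right) = 3$)
$c{\left(a \right)} = 5 + a$ ($c{\left(a \right)} = a + \left(0 + 5\right) = a + 5 = 5 + a$)
$\left(J{\left(0 \right)} - 4\right) \left(6 - 1\right) c{\left(l{\left(7,-8 \right)} \right)} = \left(3 - 4\right) \left(6 - 1\right) \left(5 - 8\right) = \left(-1\right) 5 \left(-3\right) = \left(-5\right) \left(-3\right) = 15$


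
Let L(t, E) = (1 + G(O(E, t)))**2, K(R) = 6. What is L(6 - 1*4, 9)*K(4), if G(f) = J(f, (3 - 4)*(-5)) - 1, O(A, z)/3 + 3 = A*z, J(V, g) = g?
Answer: 150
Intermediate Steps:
O(A, z) = -9 + 3*A*z (O(A, z) = -9 + 3*(A*z) = -9 + 3*A*z)
G(f) = 4 (G(f) = (3 - 4)*(-5) - 1 = -1*(-5) - 1 = 5 - 1 = 4)
L(t, E) = 25 (L(t, E) = (1 + 4)**2 = 5**2 = 25)
L(6 - 1*4, 9)*K(4) = 25*6 = 150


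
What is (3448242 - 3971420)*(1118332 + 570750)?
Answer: -883690542596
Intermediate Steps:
(3448242 - 3971420)*(1118332 + 570750) = -523178*1689082 = -883690542596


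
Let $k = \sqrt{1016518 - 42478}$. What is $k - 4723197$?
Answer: $-4723197 + 2 \sqrt{243510} \approx -4.7222 \cdot 10^{6}$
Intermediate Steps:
$k = 2 \sqrt{243510}$ ($k = \sqrt{974040} = 2 \sqrt{243510} \approx 986.93$)
$k - 4723197 = 2 \sqrt{243510} - 4723197 = -4723197 + 2 \sqrt{243510}$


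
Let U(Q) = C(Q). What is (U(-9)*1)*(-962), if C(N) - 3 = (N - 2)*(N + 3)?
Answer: -66378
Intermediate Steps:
C(N) = 3 + (-2 + N)*(3 + N) (C(N) = 3 + (N - 2)*(N + 3) = 3 + (-2 + N)*(3 + N))
U(Q) = -3 + Q + Q²
(U(-9)*1)*(-962) = ((-3 - 9 + (-9)²)*1)*(-962) = ((-3 - 9 + 81)*1)*(-962) = (69*1)*(-962) = 69*(-962) = -66378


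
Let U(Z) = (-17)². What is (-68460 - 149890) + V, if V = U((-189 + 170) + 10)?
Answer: -218061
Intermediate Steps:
U(Z) = 289
V = 289
(-68460 - 149890) + V = (-68460 - 149890) + 289 = -218350 + 289 = -218061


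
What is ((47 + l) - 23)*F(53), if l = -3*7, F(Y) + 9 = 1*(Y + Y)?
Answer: 291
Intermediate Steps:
F(Y) = -9 + 2*Y (F(Y) = -9 + 1*(Y + Y) = -9 + 1*(2*Y) = -9 + 2*Y)
l = -21
((47 + l) - 23)*F(53) = ((47 - 21) - 23)*(-9 + 2*53) = (26 - 23)*(-9 + 106) = 3*97 = 291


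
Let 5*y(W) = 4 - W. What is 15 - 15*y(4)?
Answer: 15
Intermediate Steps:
y(W) = 4/5 - W/5 (y(W) = (4 - W)/5 = 4/5 - W/5)
15 - 15*y(4) = 15 - 15*(4/5 - 1/5*4) = 15 - 15*(4/5 - 4/5) = 15 - 15*0 = 15 + 0 = 15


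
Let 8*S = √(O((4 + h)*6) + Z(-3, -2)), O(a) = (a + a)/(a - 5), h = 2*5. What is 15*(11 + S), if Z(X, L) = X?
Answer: 165 + 15*I*√5451/632 ≈ 165.0 + 1.7523*I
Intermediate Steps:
h = 10
O(a) = 2*a/(-5 + a) (O(a) = (2*a)/(-5 + a) = 2*a/(-5 + a))
S = I*√5451/632 (S = √(2*((4 + 10)*6)/(-5 + (4 + 10)*6) - 3)/8 = √(2*(14*6)/(-5 + 14*6) - 3)/8 = √(2*84/(-5 + 84) - 3)/8 = √(2*84/79 - 3)/8 = √(2*84*(1/79) - 3)/8 = √(168/79 - 3)/8 = √(-69/79)/8 = (I*√5451/79)/8 = I*√5451/632 ≈ 0.11682*I)
15*(11 + S) = 15*(11 + I*√5451/632) = 165 + 15*I*√5451/632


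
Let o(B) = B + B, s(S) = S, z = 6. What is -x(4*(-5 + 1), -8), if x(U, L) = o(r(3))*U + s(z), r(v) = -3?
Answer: -102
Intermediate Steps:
o(B) = 2*B
x(U, L) = 6 - 6*U (x(U, L) = (2*(-3))*U + 6 = -6*U + 6 = 6 - 6*U)
-x(4*(-5 + 1), -8) = -(6 - 24*(-5 + 1)) = -(6 - 24*(-4)) = -(6 - 6*(-16)) = -(6 + 96) = -1*102 = -102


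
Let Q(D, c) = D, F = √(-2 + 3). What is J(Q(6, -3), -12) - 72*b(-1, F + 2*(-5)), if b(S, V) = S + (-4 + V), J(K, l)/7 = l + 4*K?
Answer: 1092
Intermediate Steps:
F = 1 (F = √1 = 1)
J(K, l) = 7*l + 28*K (J(K, l) = 7*(l + 4*K) = 7*l + 28*K)
b(S, V) = -4 + S + V
J(Q(6, -3), -12) - 72*b(-1, F + 2*(-5)) = (7*(-12) + 28*6) - 72*(-4 - 1 + (1 + 2*(-5))) = (-84 + 168) - 72*(-4 - 1 + (1 - 10)) = 84 - 72*(-4 - 1 - 9) = 84 - 72*(-14) = 84 + 1008 = 1092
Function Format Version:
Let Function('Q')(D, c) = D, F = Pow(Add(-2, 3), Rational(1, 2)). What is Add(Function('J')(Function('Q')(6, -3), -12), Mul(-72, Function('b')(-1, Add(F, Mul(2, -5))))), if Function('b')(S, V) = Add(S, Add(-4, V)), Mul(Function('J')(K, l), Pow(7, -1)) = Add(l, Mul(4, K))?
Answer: 1092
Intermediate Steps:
F = 1 (F = Pow(1, Rational(1, 2)) = 1)
Function('J')(K, l) = Add(Mul(7, l), Mul(28, K)) (Function('J')(K, l) = Mul(7, Add(l, Mul(4, K))) = Add(Mul(7, l), Mul(28, K)))
Function('b')(S, V) = Add(-4, S, V)
Add(Function('J')(Function('Q')(6, -3), -12), Mul(-72, Function('b')(-1, Add(F, Mul(2, -5))))) = Add(Add(Mul(7, -12), Mul(28, 6)), Mul(-72, Add(-4, -1, Add(1, Mul(2, -5))))) = Add(Add(-84, 168), Mul(-72, Add(-4, -1, Add(1, -10)))) = Add(84, Mul(-72, Add(-4, -1, -9))) = Add(84, Mul(-72, -14)) = Add(84, 1008) = 1092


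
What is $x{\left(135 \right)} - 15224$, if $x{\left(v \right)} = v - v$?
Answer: $-15224$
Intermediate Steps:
$x{\left(v \right)} = 0$
$x{\left(135 \right)} - 15224 = 0 - 15224 = -15224$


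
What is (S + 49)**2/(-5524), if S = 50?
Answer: -9801/5524 ≈ -1.7743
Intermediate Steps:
(S + 49)**2/(-5524) = (50 + 49)**2/(-5524) = 99**2*(-1/5524) = 9801*(-1/5524) = -9801/5524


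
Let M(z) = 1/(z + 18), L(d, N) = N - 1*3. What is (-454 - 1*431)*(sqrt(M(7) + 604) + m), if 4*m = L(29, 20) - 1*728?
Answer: 629235/4 - 177*sqrt(15101) ≈ 1.3556e+5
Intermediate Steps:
L(d, N) = -3 + N (L(d, N) = N - 3 = -3 + N)
M(z) = 1/(18 + z)
m = -711/4 (m = ((-3 + 20) - 1*728)/4 = (17 - 728)/4 = (1/4)*(-711) = -711/4 ≈ -177.75)
(-454 - 1*431)*(sqrt(M(7) + 604) + m) = (-454 - 1*431)*(sqrt(1/(18 + 7) + 604) - 711/4) = (-454 - 431)*(sqrt(1/25 + 604) - 711/4) = -885*(sqrt(1/25 + 604) - 711/4) = -885*(sqrt(15101/25) - 711/4) = -885*(sqrt(15101)/5 - 711/4) = -885*(-711/4 + sqrt(15101)/5) = 629235/4 - 177*sqrt(15101)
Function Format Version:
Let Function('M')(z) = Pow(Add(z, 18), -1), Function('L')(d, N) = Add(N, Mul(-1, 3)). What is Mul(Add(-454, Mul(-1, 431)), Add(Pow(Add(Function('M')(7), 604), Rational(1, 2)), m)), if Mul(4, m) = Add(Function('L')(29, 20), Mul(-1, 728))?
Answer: Add(Rational(629235, 4), Mul(-177, Pow(15101, Rational(1, 2)))) ≈ 1.3556e+5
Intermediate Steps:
Function('L')(d, N) = Add(-3, N) (Function('L')(d, N) = Add(N, -3) = Add(-3, N))
Function('M')(z) = Pow(Add(18, z), -1)
m = Rational(-711, 4) (m = Mul(Rational(1, 4), Add(Add(-3, 20), Mul(-1, 728))) = Mul(Rational(1, 4), Add(17, -728)) = Mul(Rational(1, 4), -711) = Rational(-711, 4) ≈ -177.75)
Mul(Add(-454, Mul(-1, 431)), Add(Pow(Add(Function('M')(7), 604), Rational(1, 2)), m)) = Mul(Add(-454, Mul(-1, 431)), Add(Pow(Add(Pow(Add(18, 7), -1), 604), Rational(1, 2)), Rational(-711, 4))) = Mul(Add(-454, -431), Add(Pow(Add(Pow(25, -1), 604), Rational(1, 2)), Rational(-711, 4))) = Mul(-885, Add(Pow(Add(Rational(1, 25), 604), Rational(1, 2)), Rational(-711, 4))) = Mul(-885, Add(Pow(Rational(15101, 25), Rational(1, 2)), Rational(-711, 4))) = Mul(-885, Add(Mul(Rational(1, 5), Pow(15101, Rational(1, 2))), Rational(-711, 4))) = Mul(-885, Add(Rational(-711, 4), Mul(Rational(1, 5), Pow(15101, Rational(1, 2))))) = Add(Rational(629235, 4), Mul(-177, Pow(15101, Rational(1, 2))))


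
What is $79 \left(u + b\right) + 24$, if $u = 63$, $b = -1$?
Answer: $4922$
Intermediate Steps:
$79 \left(u + b\right) + 24 = 79 \left(63 - 1\right) + 24 = 79 \cdot 62 + 24 = 4898 + 24 = 4922$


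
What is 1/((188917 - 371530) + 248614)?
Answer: 1/66001 ≈ 1.5151e-5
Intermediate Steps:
1/((188917 - 371530) + 248614) = 1/(-182613 + 248614) = 1/66001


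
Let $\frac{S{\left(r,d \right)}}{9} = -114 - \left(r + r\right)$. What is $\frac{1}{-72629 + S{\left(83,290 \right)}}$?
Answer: $- \frac{1}{75149} \approx -1.3307 \cdot 10^{-5}$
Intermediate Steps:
$S{\left(r,d \right)} = -1026 - 18 r$ ($S{\left(r,d \right)} = 9 \left(-114 - \left(r + r\right)\right) = 9 \left(-114 - 2 r\right) = -1026 - 18 r$)
$\frac{1}{-72629 + S{\left(83,290 \right)}} = \frac{1}{-72629 - 2520} = \frac{1}{-75149} = - \frac{1}{75149}$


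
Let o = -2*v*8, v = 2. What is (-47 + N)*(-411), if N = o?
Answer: 32469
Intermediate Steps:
o = -32 (o = -2*2*8 = -4*8 = -32)
N = -32
(-47 + N)*(-411) = (-47 - 32)*(-411) = -79*(-411) = 32469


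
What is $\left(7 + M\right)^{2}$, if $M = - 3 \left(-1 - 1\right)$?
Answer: $169$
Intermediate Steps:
$M = 6$ ($M = \left(-3\right) \left(-2\right) = 6$)
$\left(7 + M\right)^{2} = \left(7 + 6\right)^{2} = 13^{2} = 169$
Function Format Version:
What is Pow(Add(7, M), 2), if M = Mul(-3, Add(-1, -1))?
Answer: 169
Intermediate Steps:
M = 6 (M = Mul(-3, -2) = 6)
Pow(Add(7, M), 2) = Pow(Add(7, 6), 2) = Pow(13, 2) = 169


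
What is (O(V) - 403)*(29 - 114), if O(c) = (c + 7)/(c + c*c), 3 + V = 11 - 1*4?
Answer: 136833/4 ≈ 34208.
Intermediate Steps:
V = 4 (V = -3 + (11 - 1*4) = -3 + (11 - 4) = -3 + 7 = 4)
O(c) = (7 + c)/(c + c**2)
(O(V) - 403)*(29 - 114) = ((7 + 4)/(4*(1 + 4)) - 403)*(29 - 114) = ((1/4)*11/5 - 403)*(-85) = ((1/4)*(1/5)*11 - 403)*(-85) = (11/20 - 403)*(-85) = -8049/20*(-85) = 136833/4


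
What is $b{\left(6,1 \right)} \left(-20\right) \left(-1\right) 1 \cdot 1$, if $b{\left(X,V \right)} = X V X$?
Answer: $720$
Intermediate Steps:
$b{\left(X,V \right)} = V X^{2}$
$b{\left(6,1 \right)} \left(-20\right) \left(-1\right) 1 \cdot 1 = 1 \cdot 6^{2} \left(-20\right) \left(-1\right) 1 \cdot 1 = 1 \cdot 36 \left(-20\right) \left(\left(-1\right) 1\right) = 36 \left(-20\right) \left(-1\right) = \left(-720\right) \left(-1\right) = 720$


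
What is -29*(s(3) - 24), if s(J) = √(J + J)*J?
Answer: 696 - 87*√6 ≈ 482.89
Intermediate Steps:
s(J) = √2*J^(3/2) (s(J) = √(2*J)*J = (√2*√J)*J = √2*J^(3/2))
-29*(s(3) - 24) = -29*(√2*3^(3/2) - 24) = -29*(√2*(3*√3) - 24) = -29*(3*√6 - 24) = -29*(-24 + 3*√6) = 696 - 87*√6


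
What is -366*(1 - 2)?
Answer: 366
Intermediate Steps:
-366*(1 - 2) = -366*(-1) = 366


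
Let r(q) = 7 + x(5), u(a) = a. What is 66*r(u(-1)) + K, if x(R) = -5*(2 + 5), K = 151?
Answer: -1697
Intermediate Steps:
x(R) = -35 (x(R) = -5*7 = -35)
r(q) = -28 (r(q) = 7 - 35 = -28)
66*r(u(-1)) + K = 66*(-28) + 151 = -1848 + 151 = -1697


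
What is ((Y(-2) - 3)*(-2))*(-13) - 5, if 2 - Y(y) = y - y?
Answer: -31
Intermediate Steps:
Y(y) = 2 (Y(y) = 2 - (y - y) = 2 - 1*0 = 2 + 0 = 2)
((Y(-2) - 3)*(-2))*(-13) - 5 = ((2 - 3)*(-2))*(-13) - 5 = -1*(-2)*(-13) - 5 = 2*(-13) - 5 = -26 - 5 = -31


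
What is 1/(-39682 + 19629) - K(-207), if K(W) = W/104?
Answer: 4150867/2085512 ≈ 1.9903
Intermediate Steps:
K(W) = W/104 (K(W) = W*(1/104) = W/104)
1/(-39682 + 19629) - K(-207) = 1/(-39682 + 19629) - (-207)/104 = 1/(-20053) - 1*(-207/104) = -1/20053 + 207/104 = 4150867/2085512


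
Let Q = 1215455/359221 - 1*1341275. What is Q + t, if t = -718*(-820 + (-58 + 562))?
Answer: -400309997072/359221 ≈ -1.1144e+6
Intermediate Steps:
t = 226888 (t = -718*(-820 + 504) = -718*(-316) = 226888)
Q = -481812931320/359221 (Q = 1215455*(1/359221) - 1341275 = 1215455/359221 - 1341275 = -481812931320/359221 ≈ -1.3413e+6)
Q + t = -481812931320/359221 + 226888 = -400309997072/359221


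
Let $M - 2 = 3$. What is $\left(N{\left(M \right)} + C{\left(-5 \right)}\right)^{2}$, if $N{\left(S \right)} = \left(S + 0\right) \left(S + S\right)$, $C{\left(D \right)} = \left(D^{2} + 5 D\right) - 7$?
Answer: $1849$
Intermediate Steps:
$C{\left(D \right)} = -7 + D^{2} + 5 D$
$M = 5$ ($M = 2 + 3 = 5$)
$N{\left(S \right)} = 2 S^{2}$ ($N{\left(S \right)} = S 2 S = 2 S^{2}$)
$\left(N{\left(M \right)} + C{\left(-5 \right)}\right)^{2} = \left(2 \cdot 5^{2} + \left(-7 + \left(-5\right)^{2} + 5 \left(-5\right)\right)\right)^{2} = \left(2 \cdot 25 - 7\right)^{2} = \left(50 - 7\right)^{2} = 43^{2} = 1849$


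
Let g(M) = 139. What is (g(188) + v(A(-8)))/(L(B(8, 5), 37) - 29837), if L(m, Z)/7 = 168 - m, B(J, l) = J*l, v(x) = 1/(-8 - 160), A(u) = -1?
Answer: -23351/4862088 ≈ -0.0048027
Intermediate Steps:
v(x) = -1/168 (v(x) = 1/(-168) = -1/168)
L(m, Z) = 1176 - 7*m (L(m, Z) = 7*(168 - m) = 1176 - 7*m)
(g(188) + v(A(-8)))/(L(B(8, 5), 37) - 29837) = (139 - 1/168)/((1176 - 56*5) - 29837) = 23351/(168*((1176 - 7*40) - 29837)) = 23351/(168*((1176 - 280) - 29837)) = 23351/(168*(896 - 29837)) = (23351/168)/(-28941) = (23351/168)*(-1/28941) = -23351/4862088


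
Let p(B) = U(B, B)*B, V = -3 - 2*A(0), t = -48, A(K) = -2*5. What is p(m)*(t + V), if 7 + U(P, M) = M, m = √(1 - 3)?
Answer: 62 + 217*I*√2 ≈ 62.0 + 306.88*I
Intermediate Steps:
A(K) = -10
m = I*√2 (m = √(-2) = I*√2 ≈ 1.4142*I)
U(P, M) = -7 + M
V = 17 (V = -3 - 2*(-10) = -3 + 20 = 17)
p(B) = B*(-7 + B) (p(B) = (-7 + B)*B = B*(-7 + B))
p(m)*(t + V) = ((I*√2)*(-7 + I*√2))*(-48 + 17) = (I*√2*(-7 + I*√2))*(-31) = -31*I*√2*(-7 + I*√2)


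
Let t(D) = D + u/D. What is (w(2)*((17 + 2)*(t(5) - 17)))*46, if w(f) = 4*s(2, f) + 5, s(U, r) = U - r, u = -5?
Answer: -56810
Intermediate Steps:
t(D) = D - 5/D
w(f) = 13 - 4*f (w(f) = 4*(2 - f) + 5 = (8 - 4*f) + 5 = 13 - 4*f)
(w(2)*((17 + 2)*(t(5) - 17)))*46 = ((13 - 4*2)*((17 + 2)*((5 - 5/5) - 17)))*46 = ((13 - 8)*(19*((5 - 5*1/5) - 17)))*46 = (5*(19*((5 - 1) - 17)))*46 = (5*(19*(4 - 17)))*46 = (5*(19*(-13)))*46 = (5*(-247))*46 = -1235*46 = -56810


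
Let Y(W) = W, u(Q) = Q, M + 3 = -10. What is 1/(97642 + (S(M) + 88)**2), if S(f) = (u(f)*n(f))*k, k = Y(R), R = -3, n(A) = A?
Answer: 1/273203 ≈ 3.6603e-6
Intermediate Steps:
M = -13 (M = -3 - 10 = -13)
k = -3
S(f) = -3*f**2 (S(f) = (f*f)*(-3) = f**2*(-3) = -3*f**2)
1/(97642 + (S(M) + 88)**2) = 1/(97642 + (-3*(-13)**2 + 88)**2) = 1/(97642 + (-3*169 + 88)**2) = 1/(97642 + (-507 + 88)**2) = 1/(97642 + (-419)**2) = 1/(97642 + 175561) = 1/273203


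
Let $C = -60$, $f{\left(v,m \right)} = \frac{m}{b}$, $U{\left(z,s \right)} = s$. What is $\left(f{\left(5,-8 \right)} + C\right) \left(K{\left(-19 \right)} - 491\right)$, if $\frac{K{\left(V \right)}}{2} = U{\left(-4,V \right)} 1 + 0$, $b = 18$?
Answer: $\frac{287776}{9} \approx 31975.0$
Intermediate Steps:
$f{\left(v,m \right)} = \frac{m}{18}$
$K{\left(V \right)} = 2 V$ ($K{\left(V \right)} = 2 \left(V 1 + 0\right) = 2 \left(V + 0\right) = 2 V$)
$\left(f{\left(5,-8 \right)} + C\right) \left(K{\left(-19 \right)} - 491\right) = \left(\frac{1}{18} \left(-8\right) - 60\right) \left(2 \left(-19\right) - 491\right) = \left(- \frac{4}{9} - 60\right) \left(-38 - 491\right) = \left(- \frac{544}{9}\right) \left(-529\right) = \frac{287776}{9}$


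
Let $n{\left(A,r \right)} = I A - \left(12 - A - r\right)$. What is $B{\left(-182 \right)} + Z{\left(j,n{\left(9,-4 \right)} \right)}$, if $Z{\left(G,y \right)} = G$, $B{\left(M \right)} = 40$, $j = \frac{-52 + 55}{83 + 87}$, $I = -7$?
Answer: $\frac{6803}{170} \approx 40.018$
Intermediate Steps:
$n{\left(A,r \right)} = -12 + r - 6 A$ ($n{\left(A,r \right)} = - 7 A - \left(12 - A - r\right) = - 7 A + \left(-12 + A + r\right) = -12 + r - 6 A$)
$j = \frac{3}{170} \approx 0.017647$
$B{\left(-182 \right)} + Z{\left(j,n{\left(9,-4 \right)} \right)} = 40 + \frac{3}{170} = \frac{6803}{170}$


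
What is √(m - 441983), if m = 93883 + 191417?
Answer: I*√156683 ≈ 395.83*I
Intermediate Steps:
m = 285300
√(m - 441983) = √(285300 - 441983) = √(-156683) = I*√156683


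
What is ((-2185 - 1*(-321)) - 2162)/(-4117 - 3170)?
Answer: 1342/2429 ≈ 0.55249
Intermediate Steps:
((-2185 - 1*(-321)) - 2162)/(-4117 - 3170) = ((-2185 + 321) - 2162)/(-7287) = (-1864 - 2162)*(-1/7287) = -4026*(-1/7287) = 1342/2429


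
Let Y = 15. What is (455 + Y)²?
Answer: 220900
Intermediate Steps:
(455 + Y)² = (455 + 15)² = 470² = 220900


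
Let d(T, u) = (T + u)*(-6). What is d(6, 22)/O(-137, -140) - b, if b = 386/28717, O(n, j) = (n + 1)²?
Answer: -1495489/66393704 ≈ -0.022525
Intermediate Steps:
d(T, u) = -6*T - 6*u
O(n, j) = (1 + n)²
b = 386/28717 (b = 386*(1/28717) = 386/28717 ≈ 0.013442)
d(6, 22)/O(-137, -140) - b = (-6*6 - 6*22)/((1 - 137)²) - 1*386/28717 = (-36 - 132)/((-136)²) - 386/28717 = -168/18496 - 386/28717 = -168*1/18496 - 386/28717 = -21/2312 - 386/28717 = -1495489/66393704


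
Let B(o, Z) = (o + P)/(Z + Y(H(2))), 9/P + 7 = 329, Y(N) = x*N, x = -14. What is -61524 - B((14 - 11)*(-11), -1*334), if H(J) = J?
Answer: -7171494153/116564 ≈ -61524.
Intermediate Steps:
Y(N) = -14*N
P = 9/322 (P = 9/(-7 + 329) = 9/322 ≈ 0.027950)
B(o, Z) = (9/322 + o)/(-28 + Z) (B(o, Z) = (o + 9/322)/(Z - 14*2) = (9/322 + o)/(Z - 28) = (9/322 + o)/(-28 + Z))
-61524 - B((14 - 11)*(-11), -1*334) = -61524 - (9/322 + (14 - 11)*(-11))/(-28 - 1*334) = -61524 - (9/322 + 3*(-11))/(-28 - 334) = -61524 - (9/322 - 33)/(-362) = -61524 - (-1)*(-10617)/(362*322) = -61524 - 1*10617/116564 = -61524 - 10617/116564 = -7171494153/116564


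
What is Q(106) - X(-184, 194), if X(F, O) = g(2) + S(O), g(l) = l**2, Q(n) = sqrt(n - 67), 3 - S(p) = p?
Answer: 187 + sqrt(39) ≈ 193.25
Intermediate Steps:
S(p) = 3 - p
Q(n) = sqrt(-67 + n)
X(F, O) = 7 - O (X(F, O) = 2**2 + (3 - O) = 4 + (3 - O) = 7 - O)
Q(106) - X(-184, 194) = sqrt(-67 + 106) - (7 - 1*194) = sqrt(39) - (7 - 194) = sqrt(39) - 1*(-187) = sqrt(39) + 187 = 187 + sqrt(39)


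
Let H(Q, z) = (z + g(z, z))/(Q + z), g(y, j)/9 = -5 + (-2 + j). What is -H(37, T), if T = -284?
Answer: -2903/247 ≈ -11.753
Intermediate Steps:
g(y, j) = -63 + 9*j (g(y, j) = 9*(-5 + (-2 + j)) = 9*(-7 + j) = -63 + 9*j)
H(Q, z) = (-63 + 10*z)/(Q + z) (H(Q, z) = (z + (-63 + 9*z))/(Q + z) = (-63 + 10*z)/(Q + z))
-H(37, T) = -(-63 + 10*(-284))/(37 - 284) = -(-63 - 2840)/(-247) = -(-1)*(-2903)/247 = -1*2903/247 = -2903/247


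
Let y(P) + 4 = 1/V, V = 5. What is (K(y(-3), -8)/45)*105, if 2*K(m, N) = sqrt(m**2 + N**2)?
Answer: 7*sqrt(1961)/30 ≈ 10.333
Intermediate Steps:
y(P) = -19/5 (y(P) = -4 + 1/5 = -19/5)
K(m, N) = sqrt(N**2 + m**2)/2 (K(m, N) = sqrt(m**2 + N**2)/2 = sqrt(N**2 + m**2)/2)
(K(y(-3), -8)/45)*105 = ((sqrt((-8)**2 + (-19/5)**2)/2)/45)*105 = ((sqrt(64 + 361/25)/2)*(1/45))*105 = ((sqrt(1961/25)/2)*(1/45))*105 = (((sqrt(1961)/5)/2)*(1/45))*105 = ((sqrt(1961)/10)*(1/45))*105 = (sqrt(1961)/450)*105 = 7*sqrt(1961)/30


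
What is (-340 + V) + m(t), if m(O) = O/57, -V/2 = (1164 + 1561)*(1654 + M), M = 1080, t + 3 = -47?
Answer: -849336530/57 ≈ -1.4901e+7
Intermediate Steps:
t = -50 (t = -3 - 47 = -50)
V = -14900300 (V = -2*(1164 + 1561)*(1654 + 1080) = -5450*2734 = -2*7450150 = -14900300)
m(O) = O/57 (m(O) = O*(1/57) = O/57)
(-340 + V) + m(t) = (-340 - 14900300) + (1/57)*(-50) = -14900640 - 50/57 = -849336530/57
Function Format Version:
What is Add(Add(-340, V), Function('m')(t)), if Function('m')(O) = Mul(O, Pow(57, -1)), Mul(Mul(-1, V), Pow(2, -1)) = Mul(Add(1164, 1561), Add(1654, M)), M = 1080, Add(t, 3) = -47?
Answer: Rational(-849336530, 57) ≈ -1.4901e+7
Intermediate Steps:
t = -50 (t = Add(-3, -47) = -50)
V = -14900300 (V = Mul(-2, Mul(Add(1164, 1561), Add(1654, 1080))) = Mul(-2, Mul(2725, 2734)) = Mul(-2, 7450150) = -14900300)
Function('m')(O) = Mul(Rational(1, 57), O) (Function('m')(O) = Mul(O, Rational(1, 57)) = Mul(Rational(1, 57), O))
Add(Add(-340, V), Function('m')(t)) = Add(Add(-340, -14900300), Mul(Rational(1, 57), -50)) = Add(-14900640, Rational(-50, 57)) = Rational(-849336530, 57)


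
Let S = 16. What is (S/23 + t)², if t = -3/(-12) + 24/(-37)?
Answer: 1022121/11587216 ≈ 0.088211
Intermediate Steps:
t = -59/148 (t = -3*(-1/12) + 24*(-1/37) = ¼ - 24/37 = -59/148 ≈ -0.39865)
(S/23 + t)² = (16/23 - 59/148)² = (1011/3404)² = 1022121/11587216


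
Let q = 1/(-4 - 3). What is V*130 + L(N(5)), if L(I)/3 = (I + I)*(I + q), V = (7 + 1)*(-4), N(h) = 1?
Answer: -29084/7 ≈ -4154.9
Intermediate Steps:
V = -32 (V = 8*(-4) = -32)
q = -⅐ (q = 1/(-7) = -⅐ ≈ -0.14286)
L(I) = 6*I*(-⅐ + I) (L(I) = 3*((I + I)*(I - ⅐)) = 3*((2*I)*(-⅐ + I)) = 3*(2*I*(-⅐ + I)) = 6*I*(-⅐ + I))
V*130 + L(N(5)) = -32*130 + (6/7)*1*(-1 + 7*1) = -4160 + (6/7)*1*(-1 + 7) = -4160 + (6/7)*1*6 = -4160 + 36/7 = -29084/7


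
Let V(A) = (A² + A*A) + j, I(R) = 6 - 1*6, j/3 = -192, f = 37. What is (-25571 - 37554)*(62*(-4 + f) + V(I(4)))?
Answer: -92793750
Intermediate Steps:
j = -576 (j = 3*(-192) = -576)
I(R) = 0 (I(R) = 6 - 6 = 0)
V(A) = -576 + 2*A² (V(A) = (A² + A*A) - 576 = (A² + A²) - 576 = 2*A² - 576 = -576 + 2*A²)
(-25571 - 37554)*(62*(-4 + f) + V(I(4))) = (-25571 - 37554)*(62*(-4 + 37) + (-576 + 2*0²)) = -63125*(62*33 + (-576 + 2*0)) = -63125*(2046 + (-576 + 0)) = -63125*(2046 - 576) = -63125*1470 = -92793750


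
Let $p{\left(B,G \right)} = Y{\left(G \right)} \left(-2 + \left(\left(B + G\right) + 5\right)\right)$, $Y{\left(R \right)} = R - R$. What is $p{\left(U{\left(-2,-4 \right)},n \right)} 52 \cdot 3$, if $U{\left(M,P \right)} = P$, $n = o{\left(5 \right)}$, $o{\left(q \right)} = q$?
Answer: $0$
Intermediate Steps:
$Y{\left(R \right)} = 0$
$n = 5$
$p{\left(B,G \right)} = 0$ ($p{\left(B,G \right)} = 0 \left(-2 + \left(\left(B + G\right) + 5\right)\right) = 0 \left(-2 + \left(5 + B + G\right)\right) = 0 \left(3 + B + G\right) = 0$)
$p{\left(U{\left(-2,-4 \right)},n \right)} 52 \cdot 3 = 0 \cdot 52 \cdot 3 = 0 \cdot 3 = 0$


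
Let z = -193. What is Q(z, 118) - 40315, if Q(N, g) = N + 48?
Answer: -40460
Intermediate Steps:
Q(N, g) = 48 + N
Q(z, 118) - 40315 = (48 - 193) - 40315 = -145 - 40315 = -40460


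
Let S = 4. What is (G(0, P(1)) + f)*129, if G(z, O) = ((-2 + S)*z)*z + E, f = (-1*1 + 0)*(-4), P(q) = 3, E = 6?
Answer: 1290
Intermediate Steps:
f = 4 (f = (-1 + 0)*(-4) = -1*(-4) = 4)
G(z, O) = 6 + 2*z² (G(z, O) = ((-2 + 4)*z)*z + 6 = (2*z)*z + 6 = 2*z² + 6 = 6 + 2*z²)
(G(0, P(1)) + f)*129 = ((6 + 2*0²) + 4)*129 = ((6 + 2*0) + 4)*129 = ((6 + 0) + 4)*129 = (6 + 4)*129 = 10*129 = 1290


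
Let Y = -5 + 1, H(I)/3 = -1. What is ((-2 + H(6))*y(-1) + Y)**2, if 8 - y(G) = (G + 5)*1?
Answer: 576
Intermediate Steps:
y(G) = 3 - G (y(G) = 8 - (G + 5) = 8 - (5 + G) = 8 + (-5 - G) = 3 - G)
H(I) = -3 (H(I) = 3*(-1) = -3)
Y = -4
((-2 + H(6))*y(-1) + Y)**2 = ((-2 - 3)*(3 - 1*(-1)) - 4)**2 = (-5*(3 + 1) - 4)**2 = (-5*4 - 4)**2 = (-20 - 4)**2 = (-24)**2 = 576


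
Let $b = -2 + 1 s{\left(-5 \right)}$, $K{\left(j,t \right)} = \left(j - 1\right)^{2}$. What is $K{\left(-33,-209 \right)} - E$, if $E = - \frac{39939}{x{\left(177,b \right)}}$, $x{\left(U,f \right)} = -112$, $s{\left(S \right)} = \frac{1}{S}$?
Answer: $\frac{89533}{112} \approx 799.4$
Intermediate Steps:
$K{\left(j,t \right)} = \left(-1 + j\right)^{2}$
$b = - \frac{11}{5}$ ($b = -2 + 1 \frac{1}{-5} = -2 + 1 \left(- \frac{1}{5}\right) = -2 - \frac{1}{5} = - \frac{11}{5} \approx -2.2$)
$E = \frac{39939}{112}$ ($E = - \frac{39939}{-112} = \left(-39939\right) \left(- \frac{1}{112}\right) = \frac{39939}{112} \approx 356.6$)
$K{\left(-33,-209 \right)} - E = \left(-1 - 33\right)^{2} - \frac{39939}{112} = \left(-34\right)^{2} - \frac{39939}{112} = 1156 - \frac{39939}{112} = \frac{89533}{112}$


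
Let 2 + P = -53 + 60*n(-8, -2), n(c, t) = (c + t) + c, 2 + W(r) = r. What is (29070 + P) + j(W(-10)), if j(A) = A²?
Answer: 28079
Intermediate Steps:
W(r) = -2 + r
n(c, t) = t + 2*c
P = -1135 (P = -2 + (-53 + 60*(-2 + 2*(-8))) = -2 + (-53 + 60*(-2 - 16)) = -2 + (-53 + 60*(-18)) = -2 + (-53 - 1080) = -2 - 1133 = -1135)
(29070 + P) + j(W(-10)) = (29070 - 1135) + (-2 - 10)² = 27935 + (-12)² = 27935 + 144 = 28079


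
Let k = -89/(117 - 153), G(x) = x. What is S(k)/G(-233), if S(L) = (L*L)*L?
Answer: -704969/10870848 ≈ -0.064849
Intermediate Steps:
k = 89/36 (k = -89/(-36) = -89*(-1/36) = 89/36 ≈ 2.4722)
S(L) = L**3 (S(L) = L**2*L = L**3)
S(k)/G(-233) = (89/36)**3/(-233) = (704969/46656)*(-1/233) = -704969/10870848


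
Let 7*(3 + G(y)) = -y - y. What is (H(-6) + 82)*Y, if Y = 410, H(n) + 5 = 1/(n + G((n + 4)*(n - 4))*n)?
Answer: 5115775/162 ≈ 31579.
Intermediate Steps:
G(y) = -3 - 2*y/7 (G(y) = -3 + (-y - y)/7 = -3 + (-2*y)/7 = -3 - 2*y/7)
H(n) = -5 + 1/(n + n*(-3 - 2*(-4 + n)*(4 + n)/7)) (H(n) = -5 + 1/(n + (-3 - 2*(n + 4)*(n - 4)/7)*n) = -5 + 1/(n + (-3 - 2*(4 + n)*(-4 + n)/7)*n) = -5 + 1/(n + (-3 - 2*(-4 + n)*(4 + n)/7)*n) = -5 + 1/(n + n*(-3 - 2*(-4 + n)*(4 + n)/7)))
(H(-6) + 82)*Y = ((½)*(-7 - 10*(-6)³ + 90*(-6))/(-6*(-9 + (-6)²)) + 82)*410 = ((½)*(-⅙)*(-7 - 10*(-216) - 540)/(-9 + 36) + 82)*410 = ((½)*(-⅙)*(-7 + 2160 - 540)/27 + 82)*410 = ((½)*(-⅙)*(1/27)*1613 + 82)*410 = (-1613/324 + 82)*410 = (24955/324)*410 = 5115775/162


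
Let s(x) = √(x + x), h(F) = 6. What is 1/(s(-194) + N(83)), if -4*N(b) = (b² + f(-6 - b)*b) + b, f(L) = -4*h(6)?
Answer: -1245/1550413 - 2*I*√97/1550413 ≈ -0.00080301 - 1.2705e-5*I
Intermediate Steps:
f(L) = -24 (f(L) = -4*6 = -24)
N(b) = -b²/4 + 23*b/4 (N(b) = -((b² - 24*b) + b)/4 = -(b² - 23*b)/4 = -b²/4 + 23*b/4)
s(x) = √2*√x (s(x) = √(2*x) = √2*√x)
1/(s(-194) + N(83)) = 1/(√2*√(-194) + (¼)*83*(23 - 1*83)) = 1/(√2*(I*√194) + (¼)*83*(23 - 83)) = 1/(2*I*√97 + (¼)*83*(-60)) = 1/(2*I*√97 - 1245) = 1/(-1245 + 2*I*√97)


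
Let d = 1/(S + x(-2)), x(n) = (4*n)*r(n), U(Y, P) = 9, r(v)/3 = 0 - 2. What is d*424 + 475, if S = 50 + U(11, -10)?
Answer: 51249/107 ≈ 478.96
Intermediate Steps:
r(v) = -6 (r(v) = 3*(0 - 2) = 3*(-2) = -6)
x(n) = -24*n (x(n) = (4*n)*(-6) = -24*n)
S = 59 (S = 50 + 9 = 59)
d = 1/107 (d = 1/(59 - 24*(-2)) = 1/(59 + 48) = 1/107 ≈ 0.0093458)
d*424 + 475 = (1/107)*424 + 475 = 424/107 + 475 = 51249/107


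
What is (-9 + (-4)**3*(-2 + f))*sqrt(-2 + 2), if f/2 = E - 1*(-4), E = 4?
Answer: 0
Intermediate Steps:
f = 16 (f = 2*(4 - 1*(-4)) = 2*(4 + 4) = 2*8 = 16)
(-9 + (-4)**3*(-2 + f))*sqrt(-2 + 2) = (-9 + (-4)**3*(-2 + 16))*sqrt(-2 + 2) = (-9 - 64*14)*sqrt(0) = (-9 - 896)*0 = -905*0 = 0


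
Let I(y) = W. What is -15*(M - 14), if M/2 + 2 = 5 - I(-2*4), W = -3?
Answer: 30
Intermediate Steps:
I(y) = -3
M = 12 (M = -4 + 2*(5 - 1*(-3)) = -4 + 2*(5 + 3) = -4 + 2*8 = -4 + 16 = 12)
-15*(M - 14) = -15*(12 - 14) = -15*(-2) = 30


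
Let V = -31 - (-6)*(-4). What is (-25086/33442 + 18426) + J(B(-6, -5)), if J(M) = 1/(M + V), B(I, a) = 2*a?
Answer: 20025742474/1086865 ≈ 18425.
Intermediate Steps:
V = -55 (V = -31 - 1*24 = -31 - 24 = -55)
J(M) = 1/(-55 + M) (J(M) = 1/(M - 55) = 1/(-55 + M))
(-25086/33442 + 18426) + J(B(-6, -5)) = (-25086/33442 + 18426) + 1/(-55 + 2*(-5)) = (-25086*1/33442 + 18426) + 1/(-55 - 10) = (-12543/16721 + 18426) + 1/(-65) = 308088603/16721 - 1/65 = 20025742474/1086865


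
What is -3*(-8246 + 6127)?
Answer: 6357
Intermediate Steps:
-3*(-8246 + 6127) = -3*(-2119) = 6357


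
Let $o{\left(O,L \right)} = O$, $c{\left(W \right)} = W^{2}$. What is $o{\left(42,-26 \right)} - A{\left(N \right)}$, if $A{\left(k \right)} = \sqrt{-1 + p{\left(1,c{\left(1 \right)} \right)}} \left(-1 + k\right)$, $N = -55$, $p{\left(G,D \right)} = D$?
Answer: $42$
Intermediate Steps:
$A{\left(k \right)} = 0$ ($A{\left(k \right)} = \sqrt{-1 + 1^{2}} \left(-1 + k\right) = \sqrt{-1 + 1} \left(-1 + k\right) = \sqrt{0} \left(-1 + k\right) = 0 \left(-1 + k\right) = 0$)
$o{\left(42,-26 \right)} - A{\left(N \right)} = 42 - 0 = 42 + 0 = 42$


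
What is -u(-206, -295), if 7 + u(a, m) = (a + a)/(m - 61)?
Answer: 520/89 ≈ 5.8427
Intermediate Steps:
u(a, m) = -7 + 2*a/(-61 + m) (u(a, m) = -7 + (a + a)/(m - 61) = -7 + (2*a)/(-61 + m) = -7 + 2*a/(-61 + m))
-u(-206, -295) = -(427 - 7*(-295) + 2*(-206))/(-61 - 295) = -(427 + 2065 - 412)/(-356) = -(-1)*2080/356 = -1*(-520/89) = 520/89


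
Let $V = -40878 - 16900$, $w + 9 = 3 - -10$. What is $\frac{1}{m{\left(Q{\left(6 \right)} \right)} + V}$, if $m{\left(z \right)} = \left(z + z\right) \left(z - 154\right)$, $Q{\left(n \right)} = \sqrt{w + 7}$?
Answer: $- \frac{14439}{833678008} + \frac{77 \sqrt{11}}{833678008} \approx -1.7013 \cdot 10^{-5}$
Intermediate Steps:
$w = 4$ ($w = -9 + \left(3 - -10\right) = -9 + \left(3 + 10\right) = -9 + 13 = 4$)
$V = -57778$
$Q{\left(n \right)} = \sqrt{11}$ ($Q{\left(n \right)} = \sqrt{4 + 7} = \sqrt{11}$)
$m{\left(z \right)} = 2 z \left(-154 + z\right)$
$\frac{1}{m{\left(Q{\left(6 \right)} \right)} + V} = \frac{1}{2 \sqrt{11} \left(-154 + \sqrt{11}\right) - 57778} = \frac{1}{-57778 + 2 \sqrt{11} \left(-154 + \sqrt{11}\right)}$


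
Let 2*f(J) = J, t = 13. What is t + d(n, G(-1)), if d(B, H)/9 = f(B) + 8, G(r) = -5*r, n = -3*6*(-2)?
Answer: 247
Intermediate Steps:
f(J) = J/2
n = 36 (n = -18*(-2) = 36)
d(B, H) = 72 + 9*B/2 (d(B, H) = 9*(B/2 + 8) = 9*(8 + B/2) = 72 + 9*B/2)
t + d(n, G(-1)) = 13 + (72 + (9/2)*36) = 13 + (72 + 162) = 13 + 234 = 247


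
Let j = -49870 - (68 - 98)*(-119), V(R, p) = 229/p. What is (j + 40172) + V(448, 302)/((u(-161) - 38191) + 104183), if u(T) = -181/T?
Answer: -42573266220979/3208717686 ≈ -13268.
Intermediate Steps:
j = -53440 (j = -49870 - (-30)*(-119) = -49870 - 1*3570 = -49870 - 3570 = -53440)
(j + 40172) + V(448, 302)/((u(-161) - 38191) + 104183) = (-53440 + 40172) + (229/302)/((-181/(-161) - 38191) + 104183) = -13268 + (229*(1/302))/((-181*(-1/161) - 38191) + 104183) = -13268 + 229/(302*((181/161 - 38191) + 104183)) = -13268 + 229/(302*(-6148570/161 + 104183)) = -13268 + 229/(302*(10624893/161)) = -13268 + (229/302)*(161/10624893) = -13268 + 36869/3208717686 = -42573266220979/3208717686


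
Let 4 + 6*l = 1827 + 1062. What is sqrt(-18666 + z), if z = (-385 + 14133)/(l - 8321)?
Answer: I*sqrt(41309044459554)/47041 ≈ 136.63*I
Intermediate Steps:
l = 2885/6 (l = -2/3 + (1827 + 1062)/6 = -2/3 + (1/6)*2889 = -2/3 + 963/2 = 2885/6 ≈ 480.83)
z = -82488/47041 (z = (-385 + 14133)/(2885/6 - 8321) = 13748/(-47041/6) = 13748*(-6/47041) = -82488/47041 ≈ -1.7535)
sqrt(-18666 + z) = sqrt(-18666 - 82488/47041) = sqrt(-878149794/47041) = I*sqrt(41309044459554)/47041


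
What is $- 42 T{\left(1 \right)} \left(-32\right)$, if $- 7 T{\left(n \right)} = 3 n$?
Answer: $-576$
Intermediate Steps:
$T{\left(n \right)} = - \frac{3 n}{7}$
$- 42 T{\left(1 \right)} \left(-32\right) = - 42 \left(\left(- \frac{3}{7}\right) 1\right) \left(-32\right) = \left(-42\right) \left(- \frac{3}{7}\right) \left(-32\right) = 18 \left(-32\right) = -576$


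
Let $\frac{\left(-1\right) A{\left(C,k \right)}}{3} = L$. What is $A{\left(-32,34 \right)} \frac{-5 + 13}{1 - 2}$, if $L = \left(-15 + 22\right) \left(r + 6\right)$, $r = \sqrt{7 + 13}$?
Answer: $1008 + 336 \sqrt{5} \approx 1759.3$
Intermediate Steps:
$r = 2 \sqrt{5}$ ($r = \sqrt{20} = 2 \sqrt{5} \approx 4.4721$)
$L = 42 + 14 \sqrt{5}$ ($L = \left(-15 + 22\right) \left(2 \sqrt{5} + 6\right) = 7 \left(6 + 2 \sqrt{5}\right) = 42 + 14 \sqrt{5} \approx 73.305$)
$A{\left(C,k \right)} = -126 - 42 \sqrt{5}$ ($A{\left(C,k \right)} = - 3 \left(42 + 14 \sqrt{5}\right) = -126 - 42 \sqrt{5}$)
$A{\left(-32,34 \right)} \frac{-5 + 13}{1 - 2} = \left(-126 - 42 \sqrt{5}\right) \frac{-5 + 13}{1 - 2} = \left(-126 - 42 \sqrt{5}\right) \frac{8}{-1} = \left(-126 - 42 \sqrt{5}\right) 8 \left(-1\right) = \left(-126 - 42 \sqrt{5}\right) \left(-8\right) = 1008 + 336 \sqrt{5}$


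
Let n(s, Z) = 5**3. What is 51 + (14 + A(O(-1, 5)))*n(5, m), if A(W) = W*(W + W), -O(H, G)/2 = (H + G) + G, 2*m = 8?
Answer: 82801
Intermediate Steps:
m = 4 (m = (1/2)*8 = 4)
O(H, G) = -4*G - 2*H (O(H, G) = -2*((H + G) + G) = -2*((G + H) + G) = -2*(H + 2*G) = -4*G - 2*H)
n(s, Z) = 125
A(W) = 2*W**2 (A(W) = W*(2*W) = 2*W**2)
51 + (14 + A(O(-1, 5)))*n(5, m) = 51 + (14 + 2*(-4*5 - 2*(-1))**2)*125 = 51 + (14 + 2*(-20 + 2)**2)*125 = 51 + (14 + 2*(-18)**2)*125 = 51 + (14 + 2*324)*125 = 51 + (14 + 648)*125 = 51 + 662*125 = 51 + 82750 = 82801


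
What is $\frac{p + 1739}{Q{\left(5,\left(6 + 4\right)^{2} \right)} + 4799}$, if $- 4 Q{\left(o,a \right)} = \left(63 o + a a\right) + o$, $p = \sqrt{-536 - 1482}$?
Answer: $\frac{1739}{2219} + \frac{i \sqrt{2018}}{2219} \approx 0.78369 + 0.020244 i$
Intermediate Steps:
$p = i \sqrt{2018}$ ($p = \sqrt{-2018} = i \sqrt{2018} \approx 44.922 i$)
$Q{\left(o,a \right)} = - 16 o - \frac{a^{2}}{4}$ ($Q{\left(o,a \right)} = - \frac{\left(63 o + a a\right) + o}{4} = - \frac{\left(63 o + a^{2}\right) + o}{4} = - \frac{\left(a^{2} + 63 o\right) + o}{4} = - \frac{a^{2} + 64 o}{4} = - 16 o - \frac{a^{2}}{4}$)
$\frac{p + 1739}{Q{\left(5,\left(6 + 4\right)^{2} \right)} + 4799} = \frac{i \sqrt{2018} + 1739}{\left(\left(-16\right) 5 - \frac{\left(\left(6 + 4\right)^{2}\right)^{2}}{4}\right) + 4799} = \frac{1739 + i \sqrt{2018}}{\left(-80 - \frac{\left(10^{2}\right)^{2}}{4}\right) + 4799} = \frac{1739 + i \sqrt{2018}}{\left(-80 - \frac{100^{2}}{4}\right) + 4799} = \frac{1739 + i \sqrt{2018}}{\left(-80 - 2500\right) + 4799} = \frac{1739 + i \sqrt{2018}}{-2580 + 4799} = \frac{1739 + i \sqrt{2018}}{2219} = \left(1739 + i \sqrt{2018}\right) \frac{1}{2219} = \frac{1739}{2219} + \frac{i \sqrt{2018}}{2219}$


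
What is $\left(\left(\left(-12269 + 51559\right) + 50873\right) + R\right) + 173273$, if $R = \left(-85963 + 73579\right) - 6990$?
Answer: $244062$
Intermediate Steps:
$R = -19374$ ($R = -12384 - 6990 = -19374$)
$\left(\left(\left(-12269 + 51559\right) + 50873\right) + R\right) + 173273 = \left(\left(\left(-12269 + 51559\right) + 50873\right) - 19374\right) + 173273 = \left(\left(39290 + 50873\right) - 19374\right) + 173273 = \left(90163 - 19374\right) + 173273 = 70789 + 173273 = 244062$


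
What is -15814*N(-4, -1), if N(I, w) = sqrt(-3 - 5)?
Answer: -31628*I*sqrt(2) ≈ -44729.0*I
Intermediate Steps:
N(I, w) = 2*I*sqrt(2) (N(I, w) = sqrt(-8) = 2*I*sqrt(2))
-15814*N(-4, -1) = -31628*I*sqrt(2)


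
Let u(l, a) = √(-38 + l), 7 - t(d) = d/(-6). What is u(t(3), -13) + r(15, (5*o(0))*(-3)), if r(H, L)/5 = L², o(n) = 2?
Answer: 4500 + I*√122/2 ≈ 4500.0 + 5.5227*I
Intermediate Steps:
t(d) = 7 + d/6 (t(d) = 7 - d/(-6) = 7 - d*(-1)/6 = 7 - (-1)*d/6 = 7 + d/6)
r(H, L) = 5*L²
u(t(3), -13) + r(15, (5*o(0))*(-3)) = √(-38 + (7 + (⅙)*3)) + 5*((5*2)*(-3))² = √(-38 + (7 + ½)) + 5*(10*(-3))² = √(-38 + 15/2) + 5*(-30)² = √(-61/2) + 5*900 = I*√122/2 + 4500 = 4500 + I*√122/2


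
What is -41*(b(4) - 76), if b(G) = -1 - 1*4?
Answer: 3321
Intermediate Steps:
b(G) = -5 (b(G) = -1 - 4 = -5)
-41*(b(4) - 76) = -41*(-5 - 76) = -41*(-81) = 3321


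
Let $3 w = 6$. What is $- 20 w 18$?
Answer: $-720$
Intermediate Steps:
$w = 2$ ($w = \frac{1}{3} \cdot 6 = 2$)
$- 20 w 18 = \left(-20\right) 2 \cdot 18 = \left(-40\right) 18 = -720$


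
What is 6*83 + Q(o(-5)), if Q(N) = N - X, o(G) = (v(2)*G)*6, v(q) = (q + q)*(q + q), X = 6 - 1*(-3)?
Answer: 9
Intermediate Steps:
X = 9 (X = 6 + 3 = 9)
v(q) = 4*q² (v(q) = (2*q)*(2*q) = 4*q²)
o(G) = 96*G (o(G) = ((4*2²)*G)*6 = ((4*4)*G)*6 = (16*G)*6 = 96*G)
Q(N) = -9 + N (Q(N) = N - 1*9 = N - 9 = -9 + N)
6*83 + Q(o(-5)) = 6*83 + (-9 + 96*(-5)) = 498 + (-9 - 480) = 498 - 489 = 9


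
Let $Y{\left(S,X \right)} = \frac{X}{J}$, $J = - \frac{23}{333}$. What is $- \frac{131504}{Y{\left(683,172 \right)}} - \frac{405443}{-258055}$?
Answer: $\frac{200933310457}{3695089545} \approx 54.378$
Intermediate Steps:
$J = - \frac{23}{333}$ ($J = \left(-23\right) \frac{1}{333} = - \frac{23}{333} \approx -0.069069$)
$Y{\left(S,X \right)} = - \frac{333 X}{23}$ ($Y{\left(S,X \right)} = \frac{X}{- \frac{23}{333}} = X \left(- \frac{333}{23}\right) = - \frac{333 X}{23}$)
$- \frac{131504}{Y{\left(683,172 \right)}} - \frac{405443}{-258055} = - \frac{131504}{\left(- \frac{333}{23}\right) 172} - \frac{405443}{-258055} = - \frac{131504}{- \frac{57276}{23}} - - \frac{405443}{258055} = \left(-131504\right) \left(- \frac{23}{57276}\right) + \frac{405443}{258055} = \frac{756148}{14319} + \frac{405443}{258055} = \frac{200933310457}{3695089545}$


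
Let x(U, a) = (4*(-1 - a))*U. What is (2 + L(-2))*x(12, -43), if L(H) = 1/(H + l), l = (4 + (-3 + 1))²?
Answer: 5040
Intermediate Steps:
l = 4 (l = (4 - 2)² = 2² = 4)
x(U, a) = U*(-4 - 4*a) (x(U, a) = (-4 - 4*a)*U = U*(-4 - 4*a))
L(H) = 1/(4 + H) (L(H) = 1/(H + 4) = 1/(4 + H))
(2 + L(-2))*x(12, -43) = (2 + 1/(4 - 2))*(-4*12*(1 - 43)) = (2 + 1/2)*(-4*12*(-42)) = (2 + ½)*2016 = (5/2)*2016 = 5040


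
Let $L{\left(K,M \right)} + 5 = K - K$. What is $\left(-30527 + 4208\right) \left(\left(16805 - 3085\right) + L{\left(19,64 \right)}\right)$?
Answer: $-360965085$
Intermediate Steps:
$L{\left(K,M \right)} = -5$ ($L{\left(K,M \right)} = -5 + \left(K - K\right) = -5 + 0 = -5$)
$\left(-30527 + 4208\right) \left(\left(16805 - 3085\right) + L{\left(19,64 \right)}\right) = \left(-30527 + 4208\right) \left(\left(16805 - 3085\right) - 5\right) = - 26319 \left(\left(16805 - 3085\right) - 5\right) = - 26319 \left(13720 - 5\right) = \left(-26319\right) 13715 = -360965085$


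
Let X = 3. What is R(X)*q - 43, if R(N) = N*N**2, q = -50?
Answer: -1393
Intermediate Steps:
R(N) = N**3
R(X)*q - 43 = 3**3*(-50) - 43 = 27*(-50) - 43 = -1350 - 43 = -1393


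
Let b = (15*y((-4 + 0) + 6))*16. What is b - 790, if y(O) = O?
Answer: -310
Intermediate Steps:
b = 480 (b = (15*((-4 + 0) + 6))*16 = (15*(-4 + 6))*16 = (15*2)*16 = 30*16 = 480)
b - 790 = 480 - 790 = -310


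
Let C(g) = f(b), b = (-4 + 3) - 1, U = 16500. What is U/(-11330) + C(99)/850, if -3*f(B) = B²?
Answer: -191456/131325 ≈ -1.4579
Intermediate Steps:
b = -2 (b = -1 - 1 = -2)
f(B) = -B²/3
C(g) = -4/3 (C(g) = -⅓*(-2)² = -⅓*4 = -4/3)
U/(-11330) + C(99)/850 = 16500/(-11330) - 4/3/850 = 16500*(-1/11330) - 4/3*1/850 = -150/103 - 2/1275 = -191456/131325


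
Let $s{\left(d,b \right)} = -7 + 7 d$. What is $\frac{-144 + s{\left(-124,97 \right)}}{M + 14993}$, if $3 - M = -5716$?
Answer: $- \frac{1019}{20712} \approx -0.049199$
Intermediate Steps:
$M = 5719$ ($M = 3 - -5716 = 3 + 5716 = 5719$)
$\frac{-144 + s{\left(-124,97 \right)}}{M + 14993} = \frac{-144 + \left(-7 + 7 \left(-124\right)\right)}{5719 + 14993} = \frac{-144 - 875}{20712} = \left(-144 - 875\right) \frac{1}{20712} = \left(-1019\right) \frac{1}{20712} = - \frac{1019}{20712}$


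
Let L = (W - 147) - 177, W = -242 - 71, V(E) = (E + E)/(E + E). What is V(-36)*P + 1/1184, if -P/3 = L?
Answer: 2262625/1184 ≈ 1911.0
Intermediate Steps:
V(E) = 1 (V(E) = (2*E)/((2*E)) = (2*E)*(1/(2*E)) = 1)
W = -313
L = -637 (L = (-313 - 147) - 177 = -460 - 177 = -637)
P = 1911 (P = -3*(-637) = 1911)
V(-36)*P + 1/1184 = 1*1911 + 1/1184 = 1911 + 1/1184 = 2262625/1184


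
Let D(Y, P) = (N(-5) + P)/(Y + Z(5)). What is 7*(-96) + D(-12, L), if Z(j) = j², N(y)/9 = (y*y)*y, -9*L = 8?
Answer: -88757/117 ≈ -758.61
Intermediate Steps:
L = -8/9 (L = -⅑*8 = -8/9 ≈ -0.88889)
N(y) = 9*y³ (N(y) = 9*((y*y)*y) = 9*(y²*y) = 9*y³)
D(Y, P) = (-1125 + P)/(25 + Y) (D(Y, P) = (9*(-5)³ + P)/(Y + 5²) = (9*(-125) + P)/(Y + 25) = (-1125 + P)/(25 + Y))
7*(-96) + D(-12, L) = 7*(-96) + (-1125 - 8/9)/(25 - 12) = -672 - 10133/9/13 = -672 + (1/13)*(-10133/9) = -672 - 10133/117 = -88757/117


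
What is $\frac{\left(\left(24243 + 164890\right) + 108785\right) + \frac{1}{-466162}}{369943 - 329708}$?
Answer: $\frac{27775610143}{3751205614} \approx 7.4044$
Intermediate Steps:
$\frac{\left(\left(24243 + 164890\right) + 108785\right) + \frac{1}{-466162}}{369943 - 329708} = \frac{\left(189133 + 108785\right) - \frac{1}{466162}}{369943 - 329708} = \frac{297918 - \frac{1}{466162}}{369943 - 329708} = \frac{138878050715}{466162 \cdot 40235} = \frac{138878050715}{466162} \cdot \frac{1}{40235} = \frac{27775610143}{3751205614}$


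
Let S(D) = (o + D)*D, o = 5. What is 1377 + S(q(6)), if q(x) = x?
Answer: 1443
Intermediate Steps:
S(D) = D*(5 + D) (S(D) = (5 + D)*D = D*(5 + D))
1377 + S(q(6)) = 1377 + 6*(5 + 6) = 1377 + 6*11 = 1377 + 66 = 1443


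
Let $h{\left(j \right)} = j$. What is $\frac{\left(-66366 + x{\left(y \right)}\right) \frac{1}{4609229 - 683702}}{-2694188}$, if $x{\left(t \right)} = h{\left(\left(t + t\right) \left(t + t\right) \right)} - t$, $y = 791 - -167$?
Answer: $- \frac{300311}{881342311423} \approx -3.4074 \cdot 10^{-7}$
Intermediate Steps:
$y = 958$ ($y = 791 + 167 = 958$)
$x{\left(t \right)} = - t + 4 t^{2}$ ($x{\left(t \right)} = \left(t + t\right) \left(t + t\right) - t = 2 t 2 t - t = 4 t^{2} - t = - t + 4 t^{2}$)
$\frac{\left(-66366 + x{\left(y \right)}\right) \frac{1}{4609229 - 683702}}{-2694188} = \frac{\left(-66366 + 958 \left(-1 + 4 \cdot 958\right)\right) \frac{1}{4609229 - 683702}}{-2694188} = \frac{-66366 + 958 \left(-1 + 3832\right)}{3925527} \left(- \frac{1}{2694188}\right) = \left(-66366 + 958 \cdot 3831\right) \frac{1}{3925527} \left(- \frac{1}{2694188}\right) = \left(-66366 + 3670098\right) \frac{1}{3925527} \left(- \frac{1}{2694188}\right) = 3603732 \cdot \frac{1}{3925527} \left(- \frac{1}{2694188}\right) = \frac{1201244}{1308509} \left(- \frac{1}{2694188}\right) = - \frac{300311}{881342311423}$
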